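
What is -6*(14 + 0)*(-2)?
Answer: 168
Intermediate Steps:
-6*(14 + 0)*(-2) = -84*(-2) = -6*(-28) = 168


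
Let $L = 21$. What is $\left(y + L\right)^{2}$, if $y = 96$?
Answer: $13689$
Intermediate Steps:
$\left(y + L\right)^{2} = \left(96 + 21\right)^{2} = 117^{2} = 13689$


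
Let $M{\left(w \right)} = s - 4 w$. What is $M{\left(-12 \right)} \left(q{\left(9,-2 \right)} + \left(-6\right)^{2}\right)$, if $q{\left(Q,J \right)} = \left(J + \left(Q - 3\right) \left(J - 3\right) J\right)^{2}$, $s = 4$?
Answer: $176800$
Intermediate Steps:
$M{\left(w \right)} = 4 - 4 w$
$q{\left(Q,J \right)} = \left(J + J \left(-3 + J\right) \left(-3 + Q\right)\right)^{2}$ ($q{\left(Q,J \right)} = \left(J + \left(-3 + Q\right) \left(-3 + J\right) J\right)^{2} = \left(J + \left(-3 + J\right) \left(-3 + Q\right) J\right)^{2} = \left(J + J \left(-3 + J\right) \left(-3 + Q\right)\right)^{2}$)
$M{\left(-12 \right)} \left(q{\left(9,-2 \right)} + \left(-6\right)^{2}\right) = \left(4 - -48\right) \left(\left(-2\right)^{2} \left(10 - -6 - 27 - 18\right)^{2} + \left(-6\right)^{2}\right) = \left(4 + 48\right) \left(4 \left(10 + 6 - 27 - 18\right)^{2} + 36\right) = 52 \left(4 \left(-29\right)^{2} + 36\right) = 52 \left(4 \cdot 841 + 36\right) = 52 \left(3364 + 36\right) = 52 \cdot 3400 = 176800$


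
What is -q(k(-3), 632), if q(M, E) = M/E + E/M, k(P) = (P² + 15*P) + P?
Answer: 400945/24648 ≈ 16.267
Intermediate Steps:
k(P) = P² + 16*P
q(M, E) = E/M + M/E
-q(k(-3), 632) = -(632/((-3*(16 - 3))) - 3*(16 - 3)/632) = -(632/((-3*13)) - 3*13*(1/632)) = -(632/(-39) - 39*1/632) = -(632*(-1/39) - 39/632) = -(-632/39 - 39/632) = -1*(-400945/24648) = 400945/24648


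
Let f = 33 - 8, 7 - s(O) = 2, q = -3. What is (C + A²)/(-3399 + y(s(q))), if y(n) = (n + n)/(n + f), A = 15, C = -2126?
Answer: 5703/10196 ≈ 0.55934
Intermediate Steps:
s(O) = 5 (s(O) = 7 - 1*2 = 7 - 2 = 5)
f = 25
y(n) = 2*n/(25 + n) (y(n) = (n + n)/(n + 25) = (2*n)/(25 + n) = 2*n/(25 + n))
(C + A²)/(-3399 + y(s(q))) = (-2126 + 15²)/(-3399 + 2*5/(25 + 5)) = (-2126 + 225)/(-3399 + 2*5/30) = -1901/(-3399 + 2*5*(1/30)) = -1901/(-3399 + ⅓) = -1901/(-10196/3) = -1901*(-3/10196) = 5703/10196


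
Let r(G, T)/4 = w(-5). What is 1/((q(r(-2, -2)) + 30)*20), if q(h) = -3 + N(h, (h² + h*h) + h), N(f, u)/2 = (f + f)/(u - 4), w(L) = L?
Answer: 97/52180 ≈ 0.0018589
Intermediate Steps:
r(G, T) = -20 (r(G, T) = 4*(-5) = -20)
N(f, u) = 4*f/(-4 + u) (N(f, u) = 2*((f + f)/(u - 4)) = 2*((2*f)/(-4 + u)) = 2*(2*f/(-4 + u)) = 4*f/(-4 + u))
q(h) = -3 + 4*h/(-4 + h + 2*h²) (q(h) = -3 + 4*h/(-4 + ((h² + h*h) + h)) = -3 + 4*h/(-4 + ((h² + h²) + h)) = -3 + 4*h/(-4 + (2*h² + h)) = -3 + 4*h/(-4 + (h + 2*h²)) = -3 + 4*h/(-4 + h + 2*h²))
1/((q(r(-2, -2)) + 30)*20) = 1/(((12 - 20 - 6*(-20)²)/(-4 - 20 + 2*(-20)²) + 30)*20) = 1/(((12 - 20 - 6*400)/(-4 - 20 + 2*400) + 30)*20) = 1/(((12 - 20 - 2400)/(-4 - 20 + 800) + 30)*20) = 1/((-2408/776 + 30)*20) = 1/(((1/776)*(-2408) + 30)*20) = 1/((-301/97 + 30)*20) = 1/((2609/97)*20) = 1/(52180/97) = 97/52180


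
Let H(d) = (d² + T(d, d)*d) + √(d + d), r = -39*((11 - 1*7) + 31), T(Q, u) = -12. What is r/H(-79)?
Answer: -41405/218067 + 455*I*√158/17227293 ≈ -0.18987 + 0.00033199*I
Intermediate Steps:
r = -1365 (r = -39*((11 - 7) + 31) = -39*(4 + 31) = -39*35 = -1365)
H(d) = d² - 12*d + √2*√d (H(d) = (d² - 12*d) + √(d + d) = (d² - 12*d) + √(2*d) = (d² - 12*d) + √2*√d = d² - 12*d + √2*√d)
r/H(-79) = -1365/((-79)² - 12*(-79) + √2*√(-79)) = -1365/(6241 + 948 + √2*(I*√79)) = -1365/(6241 + 948 + I*√158) = -1365/(7189 + I*√158)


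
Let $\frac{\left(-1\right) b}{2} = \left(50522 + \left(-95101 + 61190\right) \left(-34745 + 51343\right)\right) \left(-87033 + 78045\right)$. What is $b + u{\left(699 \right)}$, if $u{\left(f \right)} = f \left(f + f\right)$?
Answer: $-10116968328654$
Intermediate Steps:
$b = -10116969305856$ ($b = - 2 \left(50522 + \left(-95101 + 61190\right) \left(-34745 + 51343\right)\right) \left(-87033 + 78045\right) = - 2 \left(50522 - 562854778\right) \left(-8988\right) = - 2 \left(\left(-562804256\right) \left(-8988\right)\right) = \left(-2\right) 5058484652928 = -10116969305856$)
$u{\left(f \right)} = 2 f^{2}$ ($u{\left(f \right)} = f 2 f = 2 f^{2}$)
$b + u{\left(699 \right)} = -10116969305856 + 2 \cdot 699^{2} = -10116969305856 + 2 \cdot 488601 = -10116969305856 + 977202 = -10116968328654$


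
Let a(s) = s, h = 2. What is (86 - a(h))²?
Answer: 7056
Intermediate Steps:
(86 - a(h))² = (86 - 1*2)² = (86 - 2)² = 84² = 7056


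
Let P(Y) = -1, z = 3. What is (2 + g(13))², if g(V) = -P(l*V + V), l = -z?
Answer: 9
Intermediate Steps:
l = -3 (l = -1*3 = -3)
g(V) = 1 (g(V) = -1*(-1) = 1)
(2 + g(13))² = (2 + 1)² = 3² = 9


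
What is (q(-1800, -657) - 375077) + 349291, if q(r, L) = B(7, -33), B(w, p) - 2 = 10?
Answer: -25774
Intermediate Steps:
B(w, p) = 12 (B(w, p) = 2 + 10 = 12)
q(r, L) = 12
(q(-1800, -657) - 375077) + 349291 = (12 - 375077) + 349291 = -375065 + 349291 = -25774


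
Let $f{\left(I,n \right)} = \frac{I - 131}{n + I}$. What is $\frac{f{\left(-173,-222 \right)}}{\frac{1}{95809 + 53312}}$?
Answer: $\frac{45332784}{395} \approx 1.1477 \cdot 10^{5}$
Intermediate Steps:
$f{\left(I,n \right)} = \frac{-131 + I}{I + n}$
$\frac{f{\left(-173,-222 \right)}}{\frac{1}{95809 + 53312}} = \frac{\frac{1}{-173 - 222} \left(-131 - 173\right)}{\frac{1}{95809 + 53312}} = \frac{\frac{1}{-395} \left(-304\right)}{\frac{1}{149121}} = \left(- \frac{1}{395}\right) \left(-304\right) \frac{1}{\frac{1}{149121}} = \frac{304}{395} \cdot 149121 = \frac{45332784}{395}$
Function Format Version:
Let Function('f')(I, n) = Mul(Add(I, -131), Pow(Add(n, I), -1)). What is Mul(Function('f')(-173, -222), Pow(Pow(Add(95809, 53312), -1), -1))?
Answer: Rational(45332784, 395) ≈ 1.1477e+5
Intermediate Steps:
Function('f')(I, n) = Mul(Pow(Add(I, n), -1), Add(-131, I)) (Function('f')(I, n) = Mul(Add(-131, I), Pow(Add(I, n), -1)) = Mul(Pow(Add(I, n), -1), Add(-131, I)))
Mul(Function('f')(-173, -222), Pow(Pow(Add(95809, 53312), -1), -1)) = Mul(Mul(Pow(Add(-173, -222), -1), Add(-131, -173)), Pow(Pow(Add(95809, 53312), -1), -1)) = Mul(Mul(Pow(-395, -1), -304), Pow(Pow(149121, -1), -1)) = Mul(Mul(Rational(-1, 395), -304), Pow(Rational(1, 149121), -1)) = Mul(Rational(304, 395), 149121) = Rational(45332784, 395)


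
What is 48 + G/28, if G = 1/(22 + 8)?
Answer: 40321/840 ≈ 48.001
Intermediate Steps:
G = 1/30 ≈ 0.033333
48 + G/28 = 48 + (1/30)/28 = 48 + (1/30)*(1/28) = 48 + 1/840 = 40321/840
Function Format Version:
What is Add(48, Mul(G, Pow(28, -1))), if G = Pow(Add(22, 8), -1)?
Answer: Rational(40321, 840) ≈ 48.001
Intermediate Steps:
G = Rational(1, 30) (G = Pow(30, -1) = Rational(1, 30) ≈ 0.033333)
Add(48, Mul(G, Pow(28, -1))) = Add(48, Mul(Rational(1, 30), Pow(28, -1))) = Add(48, Mul(Rational(1, 30), Rational(1, 28))) = Add(48, Rational(1, 840)) = Rational(40321, 840)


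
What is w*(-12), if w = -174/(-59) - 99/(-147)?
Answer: -125676/2891 ≈ -43.471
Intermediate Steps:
w = 10473/2891 (w = -174*(-1/59) - 99*(-1/147) = 174/59 + 33/49 = 10473/2891 ≈ 3.6226)
w*(-12) = (10473/2891)*(-12) = -125676/2891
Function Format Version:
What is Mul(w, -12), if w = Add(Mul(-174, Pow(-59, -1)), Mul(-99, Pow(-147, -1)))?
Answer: Rational(-125676, 2891) ≈ -43.471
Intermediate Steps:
w = Rational(10473, 2891) (w = Add(Mul(-174, Rational(-1, 59)), Mul(-99, Rational(-1, 147))) = Add(Rational(174, 59), Rational(33, 49)) = Rational(10473, 2891) ≈ 3.6226)
Mul(w, -12) = Mul(Rational(10473, 2891), -12) = Rational(-125676, 2891)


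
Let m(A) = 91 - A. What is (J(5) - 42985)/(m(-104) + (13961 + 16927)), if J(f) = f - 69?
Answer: -43049/31083 ≈ -1.3850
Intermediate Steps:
J(f) = -69 + f
(J(5) - 42985)/(m(-104) + (13961 + 16927)) = ((-69 + 5) - 42985)/((91 - 1*(-104)) + (13961 + 16927)) = (-64 - 42985)/((91 + 104) + 30888) = -43049/(195 + 30888) = -43049/31083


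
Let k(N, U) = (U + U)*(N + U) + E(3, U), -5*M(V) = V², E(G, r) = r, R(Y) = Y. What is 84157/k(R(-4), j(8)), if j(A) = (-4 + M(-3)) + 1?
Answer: 2103925/1992 ≈ 1056.2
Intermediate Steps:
M(V) = -V²/5
j(A) = -24/5 (j(A) = (-4 - ⅕*(-3)²) + 1 = (-4 - ⅕*9) + 1 = (-4 - 9/5) + 1 = -29/5 + 1 = -24/5)
k(N, U) = U + 2*U*(N + U) (k(N, U) = (U + U)*(N + U) + U = (2*U)*(N + U) + U = 2*U*(N + U) + U = U + 2*U*(N + U))
84157/k(R(-4), j(8)) = 84157/((-24*(1 + 2*(-4) + 2*(-24/5))/5)) = 84157/((-24*(1 - 8 - 48/5)/5)) = 84157/((-24/5*(-83/5))) = 84157/(1992/25) = 84157*(25/1992) = 2103925/1992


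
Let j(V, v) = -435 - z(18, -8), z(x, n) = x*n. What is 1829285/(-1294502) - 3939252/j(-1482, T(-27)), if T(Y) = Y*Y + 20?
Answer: 1699612423523/125566694 ≈ 13536.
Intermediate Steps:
T(Y) = 20 + Y**2 (T(Y) = Y**2 + 20 = 20 + Y**2)
z(x, n) = n*x
j(V, v) = -291 (j(V, v) = -435 - (-8)*18 = -435 - 1*(-144) = -435 + 144 = -291)
1829285/(-1294502) - 3939252/j(-1482, T(-27)) = 1829285/(-1294502) - 3939252/(-291) = 1829285*(-1/1294502) - 3939252*(-1/291) = -1829285/1294502 + 1313084/97 = 1699612423523/125566694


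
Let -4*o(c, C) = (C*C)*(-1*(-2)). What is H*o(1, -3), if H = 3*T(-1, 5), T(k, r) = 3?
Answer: -81/2 ≈ -40.500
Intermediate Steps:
o(c, C) = -C**2/2 (o(c, C) = -C*C*(-1*(-2))/4 = -C**2*2/4 = -C**2/2)
H = 9 (H = 3*3 = 9)
H*o(1, -3) = 9*(-1/2*(-3)**2) = 9*(-1/2*9) = 9*(-9/2) = -81/2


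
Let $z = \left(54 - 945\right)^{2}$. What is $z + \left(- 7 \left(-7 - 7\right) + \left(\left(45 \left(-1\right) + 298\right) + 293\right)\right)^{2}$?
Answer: $1208617$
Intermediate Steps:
$z = 793881$ ($z = \left(-891\right)^{2} = 793881$)
$z + \left(- 7 \left(-7 - 7\right) + \left(\left(45 \left(-1\right) + 298\right) + 293\right)\right)^{2} = 793881 + \left(- 7 \left(-7 - 7\right) + \left(\left(45 \left(-1\right) + 298\right) + 293\right)\right)^{2} = 793881 + \left(\left(-7\right) \left(-14\right) + \left(\left(-45 + 298\right) + 293\right)\right)^{2} = 793881 + \left(98 + \left(253 + 293\right)\right)^{2} = 793881 + \left(98 + 546\right)^{2} = 793881 + 644^{2} = 793881 + 414736 = 1208617$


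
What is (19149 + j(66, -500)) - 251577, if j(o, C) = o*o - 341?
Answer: -228413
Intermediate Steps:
j(o, C) = -341 + o**2 (j(o, C) = o**2 - 341 = -341 + o**2)
(19149 + j(66, -500)) - 251577 = (19149 + (-341 + 66**2)) - 251577 = (19149 + (-341 + 4356)) - 251577 = (19149 + 4015) - 251577 = 23164 - 251577 = -228413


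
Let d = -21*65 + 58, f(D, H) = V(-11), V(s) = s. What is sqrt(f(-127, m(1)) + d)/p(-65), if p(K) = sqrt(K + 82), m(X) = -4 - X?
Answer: I*sqrt(22406)/17 ≈ 8.8051*I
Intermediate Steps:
f(D, H) = -11
p(K) = sqrt(82 + K)
d = -1307 (d = -1365 + 58 = -1307)
sqrt(f(-127, m(1)) + d)/p(-65) = sqrt(-11 - 1307)/(sqrt(82 - 65)) = sqrt(-1318)/(sqrt(17)) = (I*sqrt(1318))*(sqrt(17)/17) = I*sqrt(22406)/17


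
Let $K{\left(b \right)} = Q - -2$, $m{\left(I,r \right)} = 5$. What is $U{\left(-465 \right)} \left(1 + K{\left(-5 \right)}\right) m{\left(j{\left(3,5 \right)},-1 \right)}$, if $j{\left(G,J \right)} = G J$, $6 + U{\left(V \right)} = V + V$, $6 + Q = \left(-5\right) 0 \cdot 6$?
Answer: $14040$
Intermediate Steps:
$Q = -6$ ($Q = -6 + \left(-5\right) 0 \cdot 6 = -6 + 0 \cdot 6 = -6 + 0 = -6$)
$U{\left(V \right)} = -6 + 2 V$ ($U{\left(V \right)} = -6 + \left(V + V\right) = -6 + 2 V$)
$K{\left(b \right)} = -4$ ($K{\left(b \right)} = -6 - -2 = -6 + 2 = -4$)
$U{\left(-465 \right)} \left(1 + K{\left(-5 \right)}\right) m{\left(j{\left(3,5 \right)},-1 \right)} = \left(-6 + 2 \left(-465\right)\right) \left(1 - 4\right) 5 = \left(-6 - 930\right) \left(\left(-3\right) 5\right) = \left(-936\right) \left(-15\right) = 14040$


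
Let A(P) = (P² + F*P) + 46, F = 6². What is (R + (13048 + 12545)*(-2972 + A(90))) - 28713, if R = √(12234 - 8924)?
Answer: 215310789 + √3310 ≈ 2.1531e+8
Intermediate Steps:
F = 36
A(P) = 46 + P² + 36*P (A(P) = (P² + 36*P) + 46 = 46 + P² + 36*P)
R = √3310 ≈ 57.533
(R + (13048 + 12545)*(-2972 + A(90))) - 28713 = (√3310 + (13048 + 12545)*(-2972 + (46 + 90² + 36*90))) - 28713 = (√3310 + 25593*(-2972 + (46 + 8100 + 3240))) - 28713 = (√3310 + 25593*(-2972 + 11386)) - 28713 = (√3310 + 25593*8414) - 28713 = (√3310 + 215339502) - 28713 = (215339502 + √3310) - 28713 = 215310789 + √3310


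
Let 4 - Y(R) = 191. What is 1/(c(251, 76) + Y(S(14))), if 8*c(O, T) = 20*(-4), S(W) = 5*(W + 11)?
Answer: -1/197 ≈ -0.0050761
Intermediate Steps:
S(W) = 55 + 5*W (S(W) = 5*(11 + W) = 55 + 5*W)
c(O, T) = -10 (c(O, T) = (20*(-4))/8 = (⅛)*(-80) = -10)
Y(R) = -187 (Y(R) = 4 - 1*191 = 4 - 191 = -187)
1/(c(251, 76) + Y(S(14))) = 1/(-10 - 187) = 1/(-197) = -1/197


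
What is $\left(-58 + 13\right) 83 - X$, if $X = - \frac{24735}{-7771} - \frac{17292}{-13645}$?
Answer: $- \frac{396513712032}{106035295} \approx -3739.4$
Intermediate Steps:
$X = \frac{471885207}{106035295}$ ($X = \left(-24735\right) \left(- \frac{1}{7771}\right) - - \frac{17292}{13645} = \frac{24735}{7771} + \frac{17292}{13645} = \frac{471885207}{106035295} \approx 4.4503$)
$\left(-58 + 13\right) 83 - X = \left(-58 + 13\right) 83 - \frac{471885207}{106035295} = \left(-45\right) 83 - \frac{471885207}{106035295} = -3735 - \frac{471885207}{106035295} = - \frac{396513712032}{106035295}$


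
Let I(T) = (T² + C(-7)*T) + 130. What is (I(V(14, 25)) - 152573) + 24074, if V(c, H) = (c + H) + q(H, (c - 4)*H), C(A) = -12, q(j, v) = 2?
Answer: -127180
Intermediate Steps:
V(c, H) = 2 + H + c (V(c, H) = (c + H) + 2 = (H + c) + 2 = 2 + H + c)
I(T) = 130 + T² - 12*T (I(T) = (T² - 12*T) + 130 = 130 + T² - 12*T)
(I(V(14, 25)) - 152573) + 24074 = ((130 + (2 + 25 + 14)² - 12*(2 + 25 + 14)) - 152573) + 24074 = ((130 + 41² - 12*41) - 152573) + 24074 = ((130 + 1681 - 492) - 152573) + 24074 = (1319 - 152573) + 24074 = -151254 + 24074 = -127180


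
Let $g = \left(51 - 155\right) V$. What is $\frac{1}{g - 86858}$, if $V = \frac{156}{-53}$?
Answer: $- \frac{53}{4587250} \approx -1.1554 \cdot 10^{-5}$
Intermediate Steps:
$V = - \frac{156}{53}$ ($V = 156 \left(- \frac{1}{53}\right) = - \frac{156}{53} \approx -2.9434$)
$g = \frac{16224}{53}$ ($g = \left(51 - 155\right) \left(- \frac{156}{53}\right) = \left(-104\right) \left(- \frac{156}{53}\right) = \frac{16224}{53} \approx 306.11$)
$\frac{1}{g - 86858} = \frac{1}{\frac{16224}{53} - 86858} = \frac{1}{- \frac{4587250}{53}} = - \frac{53}{4587250}$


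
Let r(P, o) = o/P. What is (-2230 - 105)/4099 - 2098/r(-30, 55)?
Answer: 51572527/45089 ≈ 1143.8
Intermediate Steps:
(-2230 - 105)/4099 - 2098/r(-30, 55) = (-2230 - 105)/4099 - 2098/(55/(-30)) = -2335*1/4099 - 2098/(55*(-1/30)) = -2335/4099 - 2098/(-11/6) = -2335/4099 - 2098*(-6/11) = -2335/4099 + 12588/11 = 51572527/45089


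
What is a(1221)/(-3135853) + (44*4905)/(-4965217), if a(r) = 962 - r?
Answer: -96499114751/2224312946443 ≈ -0.043384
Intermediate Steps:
a(1221)/(-3135853) + (44*4905)/(-4965217) = (962 - 1*1221)/(-3135853) + (44*4905)/(-4965217) = (962 - 1221)*(-1/3135853) + 215820*(-1/4965217) = -259*(-1/3135853) - 215820/4965217 = 37/447979 - 215820/4965217 = -96499114751/2224312946443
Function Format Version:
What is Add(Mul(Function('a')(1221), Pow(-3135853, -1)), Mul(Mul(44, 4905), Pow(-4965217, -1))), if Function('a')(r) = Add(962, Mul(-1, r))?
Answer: Rational(-96499114751, 2224312946443) ≈ -0.043384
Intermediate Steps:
Add(Mul(Function('a')(1221), Pow(-3135853, -1)), Mul(Mul(44, 4905), Pow(-4965217, -1))) = Add(Mul(Add(962, Mul(-1, 1221)), Pow(-3135853, -1)), Mul(Mul(44, 4905), Pow(-4965217, -1))) = Add(Mul(Add(962, -1221), Rational(-1, 3135853)), Mul(215820, Rational(-1, 4965217))) = Add(Mul(-259, Rational(-1, 3135853)), Rational(-215820, 4965217)) = Add(Rational(37, 447979), Rational(-215820, 4965217)) = Rational(-96499114751, 2224312946443)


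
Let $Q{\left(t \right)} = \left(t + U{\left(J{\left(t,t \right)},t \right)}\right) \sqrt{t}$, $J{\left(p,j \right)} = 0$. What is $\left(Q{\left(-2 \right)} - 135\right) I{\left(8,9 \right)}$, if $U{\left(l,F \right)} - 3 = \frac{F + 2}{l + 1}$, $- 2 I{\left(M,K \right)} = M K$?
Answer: $4860 - 36 i \sqrt{2} \approx 4860.0 - 50.912 i$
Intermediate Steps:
$I{\left(M,K \right)} = - \frac{K M}{2}$ ($I{\left(M,K \right)} = - \frac{M K}{2} = - \frac{K M}{2}$)
$U{\left(l,F \right)} = 3 + \frac{2 + F}{1 + l}$ ($U{\left(l,F \right)} = 3 + \frac{F + 2}{l + 1} = 3 + \frac{2 + F}{1 + l}$)
$Q{\left(t \right)} = \sqrt{t} \left(5 + 2 t\right)$ ($Q{\left(t \right)} = \left(t + \frac{5 + t + 3 \cdot 0}{1 + 0}\right) \sqrt{t} = \left(t + \frac{5 + t + 0}{1}\right) \sqrt{t} = \left(t + 1 \left(5 + t\right)\right) \sqrt{t} = \left(t + \left(5 + t\right)\right) \sqrt{t} = \left(5 + 2 t\right) \sqrt{t} = \sqrt{t} \left(5 + 2 t\right)$)
$\left(Q{\left(-2 \right)} - 135\right) I{\left(8,9 \right)} = \left(\sqrt{-2} \left(5 + 2 \left(-2\right)\right) - 135\right) \left(\left(- \frac{1}{2}\right) 9 \cdot 8\right) = \left(i \sqrt{2} \left(5 - 4\right) - 135\right) \left(-36\right) = \left(i \sqrt{2} \cdot 1 - 135\right) \left(-36\right) = \left(i \sqrt{2} - 135\right) \left(-36\right) = \left(-135 + i \sqrt{2}\right) \left(-36\right) = 4860 - 36 i \sqrt{2}$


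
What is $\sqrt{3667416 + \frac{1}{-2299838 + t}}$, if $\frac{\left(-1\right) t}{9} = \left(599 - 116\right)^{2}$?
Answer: $\frac{\sqrt{586636938966112657}}{399949} \approx 1915.1$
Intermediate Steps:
$t = -2099601$ ($t = - 9 \left(599 - 116\right)^{2} = - 9 \cdot 483^{2} = \left(-9\right) 233289 = -2099601$)
$\sqrt{3667416 + \frac{1}{-2299838 + t}} = \sqrt{3667416 + \frac{1}{-2299838 - 2099601}} = \sqrt{3667416 + \frac{1}{-4399439}} = \sqrt{3667416 - \frac{1}{4399439}} = \sqrt{\frac{16134572979623}{4399439}} = \frac{\sqrt{586636938966112657}}{399949}$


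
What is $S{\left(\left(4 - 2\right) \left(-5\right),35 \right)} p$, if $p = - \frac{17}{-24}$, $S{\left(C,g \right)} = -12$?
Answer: $- \frac{17}{2} \approx -8.5$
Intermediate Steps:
$p = \frac{17}{24}$ ($p = \left(-17\right) \left(- \frac{1}{24}\right) = \frac{17}{24} \approx 0.70833$)
$S{\left(\left(4 - 2\right) \left(-5\right),35 \right)} p = \left(-12\right) \frac{17}{24} = - \frac{17}{2}$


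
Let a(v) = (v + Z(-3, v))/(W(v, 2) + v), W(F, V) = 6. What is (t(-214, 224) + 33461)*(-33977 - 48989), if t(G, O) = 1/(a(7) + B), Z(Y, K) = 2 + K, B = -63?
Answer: -2229227558220/803 ≈ -2.7761e+9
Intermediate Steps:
a(v) = (2 + 2*v)/(6 + v) (a(v) = (v + (2 + v))/(6 + v) = (2 + 2*v)/(6 + v))
t(G, O) = -13/803 (t(G, O) = 1/(2*(1 + 7)/(6 + 7) - 63) = 1/(2*8/13 - 63) = 1/(2*(1/13)*8 - 63) = 1/(16/13 - 63) = 1/(-803/13) = -13/803)
(t(-214, 224) + 33461)*(-33977 - 48989) = (-13/803 + 33461)*(-33977 - 48989) = (26869170/803)*(-82966) = -2229227558220/803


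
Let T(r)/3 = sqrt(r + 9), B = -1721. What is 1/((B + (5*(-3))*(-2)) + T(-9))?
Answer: -1/1691 ≈ -0.00059137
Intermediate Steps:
T(r) = 3*sqrt(9 + r) (T(r) = 3*sqrt(r + 9) = 3*sqrt(9 + r))
1/((B + (5*(-3))*(-2)) + T(-9)) = 1/((-1721 + (5*(-3))*(-2)) + 3*sqrt(9 - 9)) = 1/((-1721 - 15*(-2)) + 3*sqrt(0)) = 1/((-1721 + 30) + 3*0) = 1/(-1691 + 0) = 1/(-1691) = -1/1691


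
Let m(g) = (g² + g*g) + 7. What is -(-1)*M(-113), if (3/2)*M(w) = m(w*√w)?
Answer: -1923858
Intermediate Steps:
m(g) = 7 + 2*g² (m(g) = (g² + g²) + 7 = 2*g² + 7 = 7 + 2*g²)
M(w) = 14/3 + 4*w³/3 (M(w) = 2*(7 + 2*(w*√w)²)/3 = 2*(7 + 2*(w^(3/2))²)/3 = 2*(7 + 2*w³)/3 = 14/3 + 4*w³/3)
-(-1)*M(-113) = -(-1)*(14/3 + (4/3)*(-113)³) = -(-1)*(14/3 + (4/3)*(-1442897)) = -(-1)*(14/3 - 5771588/3) = -(-1)*(-1923858) = -1*1923858 = -1923858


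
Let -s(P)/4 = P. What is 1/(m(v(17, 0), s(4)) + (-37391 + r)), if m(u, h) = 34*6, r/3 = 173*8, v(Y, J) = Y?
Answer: -1/33035 ≈ -3.0271e-5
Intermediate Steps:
s(P) = -4*P
r = 4152 (r = 3*(173*8) = 3*1384 = 4152)
m(u, h) = 204
1/(m(v(17, 0), s(4)) + (-37391 + r)) = 1/(204 + (-37391 + 4152)) = 1/(204 - 33239) = 1/(-33035) = -1/33035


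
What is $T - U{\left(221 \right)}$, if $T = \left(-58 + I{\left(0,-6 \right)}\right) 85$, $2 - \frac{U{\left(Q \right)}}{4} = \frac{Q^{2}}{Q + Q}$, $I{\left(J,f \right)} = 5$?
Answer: $-4071$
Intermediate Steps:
$U{\left(Q \right)} = 8 - 2 Q$ ($U{\left(Q \right)} = 8 - 4 \frac{Q^{2}}{Q + Q} = 8 - 4 \frac{Q^{2}}{2 Q} = 8 - 4 Q^{2} \frac{1}{2 Q} = 8 - 4 \frac{Q}{2} = 8 - 2 Q$)
$T = -4505$ ($T = \left(-58 + 5\right) 85 = \left(-53\right) 85 = -4505$)
$T - U{\left(221 \right)} = -4505 - \left(8 - 442\right) = -4505 - -434 = -4505 + 434 = -4071$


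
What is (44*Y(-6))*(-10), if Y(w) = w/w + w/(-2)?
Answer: -1760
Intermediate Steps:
Y(w) = 1 - w/2 (Y(w) = 1 + w*(-½) = 1 - w/2)
(44*Y(-6))*(-10) = (44*(1 - ½*(-6)))*(-10) = (44*(1 + 3))*(-10) = (44*4)*(-10) = 176*(-10) = -1760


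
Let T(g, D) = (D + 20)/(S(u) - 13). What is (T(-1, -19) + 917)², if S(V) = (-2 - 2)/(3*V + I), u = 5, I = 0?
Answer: 33294571024/39601 ≈ 8.4075e+5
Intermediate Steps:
S(V) = -4/(3*V) (S(V) = (-2 - 2)/(3*V + 0) = -4*1/(3*V) = -4/(3*V))
T(g, D) = -300/199 - 15*D/199 (T(g, D) = (D + 20)/(-4/3/5 - 13) = (20 + D)/(-4/3*⅕ - 13) = (20 + D)/(-4/15 - 13) = (20 + D)/(-199/15) = (20 + D)*(-15/199) = -300/199 - 15*D/199)
(T(-1, -19) + 917)² = ((-300/199 - 15/199*(-19)) + 917)² = ((-300/199 + 285/199) + 917)² = (-15/199 + 917)² = (182468/199)² = 33294571024/39601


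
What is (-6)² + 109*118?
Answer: 12898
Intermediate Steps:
(-6)² + 109*118 = 36 + 12862 = 12898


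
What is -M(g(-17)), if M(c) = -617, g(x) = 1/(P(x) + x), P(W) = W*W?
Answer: 617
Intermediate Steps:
P(W) = W**2
g(x) = 1/(x + x**2) (g(x) = 1/(x**2 + x) = 1/(x + x**2))
-M(g(-17)) = -1*(-617) = 617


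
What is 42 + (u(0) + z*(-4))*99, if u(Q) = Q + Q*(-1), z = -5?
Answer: 2022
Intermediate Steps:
u(Q) = 0 (u(Q) = Q - Q = 0)
42 + (u(0) + z*(-4))*99 = 42 + (0 - 5*(-4))*99 = 42 + (0 + 20)*99 = 42 + 20*99 = 42 + 1980 = 2022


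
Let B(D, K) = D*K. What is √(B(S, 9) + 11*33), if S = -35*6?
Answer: I*√1527 ≈ 39.077*I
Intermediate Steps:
S = -210
√(B(S, 9) + 11*33) = √(-210*9 + 11*33) = √(-1890 + 363) = √(-1527) = I*√1527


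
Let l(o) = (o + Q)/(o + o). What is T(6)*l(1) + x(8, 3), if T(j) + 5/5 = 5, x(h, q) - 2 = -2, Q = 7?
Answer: 16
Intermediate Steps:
x(h, q) = 0 (x(h, q) = 2 - 2 = 0)
l(o) = (7 + o)/(2*o) (l(o) = (o + 7)/(o + o) = (7 + o)/((2*o)) = (7 + o)*(1/(2*o)) = (7 + o)/(2*o))
T(j) = 4 (T(j) = -1 + 5 = 4)
T(6)*l(1) + x(8, 3) = 4*((½)*(7 + 1)/1) + 0 = 4*((½)*1*8) + 0 = 4*4 + 0 = 16 + 0 = 16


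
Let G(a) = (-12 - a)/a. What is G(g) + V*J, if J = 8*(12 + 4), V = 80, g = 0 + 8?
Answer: 20475/2 ≈ 10238.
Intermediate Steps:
g = 8
G(a) = (-12 - a)/a
J = 128 (J = 8*16 = 128)
G(g) + V*J = (-12 - 1*8)/8 + 80*128 = (-12 - 8)/8 + 10240 = (⅛)*(-20) + 10240 = -5/2 + 10240 = 20475/2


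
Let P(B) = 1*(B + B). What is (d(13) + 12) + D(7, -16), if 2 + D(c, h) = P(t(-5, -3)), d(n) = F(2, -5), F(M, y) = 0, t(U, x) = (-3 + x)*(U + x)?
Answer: 106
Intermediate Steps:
P(B) = 2*B (P(B) = 1*(2*B) = 2*B)
d(n) = 0
D(c, h) = 94 (D(c, h) = -2 + 2*((-3)**2 - 3*(-5) - 3*(-3) - 5*(-3)) = -2 + 2*(9 + 15 + 9 + 15) = -2 + 2*48 = -2 + 96 = 94)
(d(13) + 12) + D(7, -16) = (0 + 12) + 94 = 12 + 94 = 106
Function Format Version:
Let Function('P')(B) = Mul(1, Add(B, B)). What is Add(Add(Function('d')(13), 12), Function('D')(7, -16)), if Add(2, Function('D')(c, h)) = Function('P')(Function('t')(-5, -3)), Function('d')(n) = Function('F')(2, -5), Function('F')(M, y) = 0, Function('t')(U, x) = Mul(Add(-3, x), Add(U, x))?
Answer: 106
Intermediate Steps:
Function('P')(B) = Mul(2, B) (Function('P')(B) = Mul(1, Mul(2, B)) = Mul(2, B))
Function('d')(n) = 0
Function('D')(c, h) = 94 (Function('D')(c, h) = Add(-2, Mul(2, Add(Pow(-3, 2), Mul(-3, -5), Mul(-3, -3), Mul(-5, -3)))) = Add(-2, Mul(2, Add(9, 15, 9, 15))) = Add(-2, Mul(2, 48)) = Add(-2, 96) = 94)
Add(Add(Function('d')(13), 12), Function('D')(7, -16)) = Add(Add(0, 12), 94) = Add(12, 94) = 106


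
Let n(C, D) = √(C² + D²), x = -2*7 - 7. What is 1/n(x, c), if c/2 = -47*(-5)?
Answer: √221341/221341 ≈ 0.0021255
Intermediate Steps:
c = 470 (c = 2*(-47*(-5)) = 2*235 = 470)
x = -21 (x = -14 - 7 = -21)
1/n(x, c) = 1/(√((-21)² + 470²)) = 1/(√(441 + 220900)) = 1/(√221341) = √221341/221341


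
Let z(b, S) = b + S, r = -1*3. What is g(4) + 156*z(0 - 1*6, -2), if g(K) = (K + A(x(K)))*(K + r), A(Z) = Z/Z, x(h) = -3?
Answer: -1243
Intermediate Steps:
A(Z) = 1
r = -3
z(b, S) = S + b
g(K) = (1 + K)*(-3 + K) (g(K) = (K + 1)*(K - 3) = (1 + K)*(-3 + K))
g(4) + 156*z(0 - 1*6, -2) = (-3 + 4**2 - 2*4) + 156*(-2 + (0 - 1*6)) = (-3 + 16 - 8) + 156*(-2 + (0 - 6)) = 5 + 156*(-2 - 6) = 5 + 156*(-8) = 5 - 1248 = -1243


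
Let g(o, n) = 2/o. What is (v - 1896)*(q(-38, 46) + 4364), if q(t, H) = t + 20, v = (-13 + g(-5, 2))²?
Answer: -186491206/25 ≈ -7.4596e+6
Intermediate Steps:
v = 4489/25 (v = (-13 + 2/(-5))² = (-13 + 2*(-⅕))² = (-13 - ⅖)² = (-67/5)² = 4489/25 ≈ 179.56)
q(t, H) = 20 + t
(v - 1896)*(q(-38, 46) + 4364) = (4489/25 - 1896)*((20 - 38) + 4364) = -42911*(-18 + 4364)/25 = -42911/25*4346 = -186491206/25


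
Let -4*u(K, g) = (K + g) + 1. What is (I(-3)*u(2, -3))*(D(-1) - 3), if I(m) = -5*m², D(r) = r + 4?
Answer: 0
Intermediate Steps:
u(K, g) = -¼ - K/4 - g/4 (u(K, g) = -((K + g) + 1)/4 = -(1 + K + g)/4 = -¼ - K/4 - g/4)
D(r) = 4 + r
(I(-3)*u(2, -3))*(D(-1) - 3) = ((-5*(-3)²)*(-¼ - ¼*2 - ¼*(-3)))*((4 - 1) - 3) = ((-5*9)*(-¼ - ½ + ¾))*(3 - 3) = -45*0*0 = 0*0 = 0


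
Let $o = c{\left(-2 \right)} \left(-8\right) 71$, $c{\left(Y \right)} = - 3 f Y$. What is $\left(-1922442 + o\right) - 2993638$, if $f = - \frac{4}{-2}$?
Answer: $-4922896$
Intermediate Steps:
$f = 2$ ($f = \left(-4\right) \left(- \frac{1}{2}\right) = 2$)
$c{\left(Y \right)} = - 6 Y$ ($c{\left(Y \right)} = \left(-3\right) 2 Y = - 6 Y$)
$o = -6816$ ($o = \left(-6\right) \left(-2\right) \left(-8\right) 71 = 12 \left(-8\right) 71 = \left(-96\right) 71 = -6816$)
$\left(-1922442 + o\right) - 2993638 = \left(-1922442 - 6816\right) - 2993638 = -1929258 - 2993638 = -4922896$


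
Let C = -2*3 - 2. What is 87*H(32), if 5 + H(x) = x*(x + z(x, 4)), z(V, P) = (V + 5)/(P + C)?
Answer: 62901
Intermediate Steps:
C = -8 (C = -6 - 2 = -8)
z(V, P) = (5 + V)/(-8 + P) (z(V, P) = (V + 5)/(P - 8) = (5 + V)/(-8 + P))
H(x) = -5 + x*(-5/4 + 3*x/4) (H(x) = -5 + x*(x + (5 + x)/(-8 + 4)) = -5 + x*(x + (5 + x)/(-4)) = -5 + x*(x - (5 + x)/4) = -5 + x*(x + (-5/4 - x/4)) = -5 + x*(-5/4 + 3*x/4))
87*H(32) = 87*(-5 - 5/4*32 + (¾)*32²) = 87*(-5 - 40 + (¾)*1024) = 87*(-5 - 40 + 768) = 87*723 = 62901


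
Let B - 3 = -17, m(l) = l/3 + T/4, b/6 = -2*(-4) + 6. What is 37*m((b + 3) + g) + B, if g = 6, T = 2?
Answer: 2303/2 ≈ 1151.5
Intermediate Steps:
b = 84 (b = 6*(-2*(-4) + 6) = 6*(8 + 6) = 6*14 = 84)
m(l) = ½ + l/3 (m(l) = l/3 + 2/4 = l*(⅓) + 2*(¼) = l/3 + ½ = ½ + l/3)
B = -14 (B = 3 - 17 = -14)
37*m((b + 3) + g) + B = 37*(½ + ((84 + 3) + 6)/3) - 14 = 37*(½ + (87 + 6)/3) - 14 = 37*(½ + (⅓)*93) - 14 = 37*(½ + 31) - 14 = 37*(63/2) - 14 = 2331/2 - 14 = 2303/2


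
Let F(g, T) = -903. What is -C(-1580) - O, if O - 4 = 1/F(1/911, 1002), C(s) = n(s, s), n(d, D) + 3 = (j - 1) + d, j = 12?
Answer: 1415905/903 ≈ 1568.0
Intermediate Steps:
n(d, D) = 8 + d (n(d, D) = -3 + ((12 - 1) + d) = -3 + (11 + d) = 8 + d)
C(s) = 8 + s
O = 3611/903 (O = 4 + 1/(-903) = 4 - 1/903 = 3611/903 ≈ 3.9989)
-C(-1580) - O = -(8 - 1580) - 1*3611/903 = -1*(-1572) - 3611/903 = 1572 - 3611/903 = 1415905/903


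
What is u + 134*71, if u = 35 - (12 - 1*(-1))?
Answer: 9536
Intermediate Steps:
u = 22 (u = 35 - (12 + 1) = 35 - 1*13 = 35 - 13 = 22)
u + 134*71 = 22 + 134*71 = 22 + 9514 = 9536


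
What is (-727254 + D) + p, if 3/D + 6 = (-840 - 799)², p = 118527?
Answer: -1635232471002/2686315 ≈ -6.0873e+5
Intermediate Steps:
D = 3/2686315 (D = 3/(-6 + (-840 - 799)²) = 3/(-6 + (-1639)²) = 3/(-6 + 2686321) = 3/2686315 ≈ 1.1168e-6)
(-727254 + D) + p = (-727254 + 3/2686315) + 118527 = -1953633329007/2686315 + 118527 = -1635232471002/2686315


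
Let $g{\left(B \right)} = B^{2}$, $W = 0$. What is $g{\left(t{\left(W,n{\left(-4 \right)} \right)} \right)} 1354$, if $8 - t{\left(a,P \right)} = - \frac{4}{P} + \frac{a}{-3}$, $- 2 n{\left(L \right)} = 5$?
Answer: $\frac{1386496}{25} \approx 55460.0$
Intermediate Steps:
$n{\left(L \right)} = - \frac{5}{2}$ ($n{\left(L \right)} = \left(- \frac{1}{2}\right) 5 = - \frac{5}{2}$)
$t{\left(a,P \right)} = 8 + \frac{4}{P} + \frac{a}{3}$ ($t{\left(a,P \right)} = 8 - \left(- \frac{4}{P} + \frac{a}{-3}\right) = 8 - \left(- \frac{4}{P} + a \left(- \frac{1}{3}\right)\right) = 8 - \left(- \frac{4}{P} - \frac{a}{3}\right) = 8 + \left(\frac{4}{P} + \frac{a}{3}\right) = 8 + \frac{4}{P} + \frac{a}{3}$)
$g{\left(t{\left(W,n{\left(-4 \right)} \right)} \right)} 1354 = \left(8 + \frac{4}{- \frac{5}{2}} + \frac{1}{3} \cdot 0\right)^{2} \cdot 1354 = \left(8 + 4 \left(- \frac{2}{5}\right) + 0\right)^{2} \cdot 1354 = \left(8 - \frac{8}{5} + 0\right)^{2} \cdot 1354 = \left(\frac{32}{5}\right)^{2} \cdot 1354 = \frac{1024}{25} \cdot 1354 = \frac{1386496}{25}$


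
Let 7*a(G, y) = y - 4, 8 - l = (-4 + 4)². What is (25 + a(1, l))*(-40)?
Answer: -7160/7 ≈ -1022.9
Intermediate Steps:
l = 8 (l = 8 - (-4 + 4)² = 8 - 1*0² = 8 - 1*0 = 8 + 0 = 8)
a(G, y) = -4/7 + y/7 (a(G, y) = (y - 4)/7 = (-4 + y)/7 = -4/7 + y/7)
(25 + a(1, l))*(-40) = (25 + (-4/7 + (⅐)*8))*(-40) = (25 + (-4/7 + 8/7))*(-40) = (25 + 4/7)*(-40) = (179/7)*(-40) = -7160/7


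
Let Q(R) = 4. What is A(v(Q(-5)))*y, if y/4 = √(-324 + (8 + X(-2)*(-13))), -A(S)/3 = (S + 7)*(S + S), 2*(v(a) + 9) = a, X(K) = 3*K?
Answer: 0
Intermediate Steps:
v(a) = -9 + a/2
A(S) = -6*S*(7 + S) (A(S) = -3*(S + 7)*(S + S) = -3*(7 + S)*2*S = -6*S*(7 + S))
y = 4*I*√238 (y = 4*√(-324 + (8 + (3*(-2))*(-13))) = 4*√(-324 + (8 - 6*(-13))) = 4*√(-324 + (8 + 78)) = 4*√(-324 + 86) = 4*√(-238) = 4*(I*√238) = 4*I*√238 ≈ 61.709*I)
A(v(Q(-5)))*y = (-6*(-9 + (½)*4)*(7 + (-9 + (½)*4)))*(4*I*√238) = (-6*(-9 + 2)*(7 + (-9 + 2)))*(4*I*√238) = (-6*(-7)*(7 - 7))*(4*I*√238) = (-6*(-7)*0)*(4*I*√238) = 0*(4*I*√238) = 0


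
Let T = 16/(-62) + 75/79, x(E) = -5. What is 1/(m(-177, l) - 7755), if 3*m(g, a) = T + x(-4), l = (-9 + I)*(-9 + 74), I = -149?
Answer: -7347/56986537 ≈ -0.00012893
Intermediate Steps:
T = 1693/2449 (T = 16*(-1/62) + 75*(1/79) = -8/31 + 75/79 = 1693/2449 ≈ 0.69130)
l = -10270 (l = (-9 - 149)*(-9 + 74) = -158*65 = -10270)
m(g, a) = -10552/7347 (m(g, a) = (1693/2449 - 5)/3 = (⅓)*(-10552/2449) = -10552/7347)
1/(m(-177, l) - 7755) = 1/(-10552/7347 - 7755) = 1/(-56986537/7347) = -7347/56986537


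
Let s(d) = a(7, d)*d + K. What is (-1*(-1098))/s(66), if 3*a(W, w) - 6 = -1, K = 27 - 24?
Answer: 1098/113 ≈ 9.7168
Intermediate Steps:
K = 3
a(W, w) = 5/3 (a(W, w) = 2 + (1/3)*(-1) = 2 - 1/3 = 5/3)
s(d) = 3 + 5*d/3 (s(d) = 5*d/3 + 3 = 3 + 5*d/3)
(-1*(-1098))/s(66) = (-1*(-1098))/(3 + (5/3)*66) = 1098/(3 + 110) = 1098/113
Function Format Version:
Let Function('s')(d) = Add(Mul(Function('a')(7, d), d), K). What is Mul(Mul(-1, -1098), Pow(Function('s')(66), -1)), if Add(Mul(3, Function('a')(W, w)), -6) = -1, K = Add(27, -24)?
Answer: Rational(1098, 113) ≈ 9.7168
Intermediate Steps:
K = 3
Function('a')(W, w) = Rational(5, 3) (Function('a')(W, w) = Add(2, Mul(Rational(1, 3), -1)) = Add(2, Rational(-1, 3)) = Rational(5, 3))
Function('s')(d) = Add(3, Mul(Rational(5, 3), d)) (Function('s')(d) = Add(Mul(Rational(5, 3), d), 3) = Add(3, Mul(Rational(5, 3), d)))
Mul(Mul(-1, -1098), Pow(Function('s')(66), -1)) = Mul(Mul(-1, -1098), Pow(Add(3, Mul(Rational(5, 3), 66)), -1)) = Mul(1098, Pow(Add(3, 110), -1)) = Mul(1098, Pow(113, -1)) = Mul(1098, Rational(1, 113)) = Rational(1098, 113)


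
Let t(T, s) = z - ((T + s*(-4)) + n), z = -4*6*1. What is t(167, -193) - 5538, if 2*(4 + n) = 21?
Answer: -13015/2 ≈ -6507.5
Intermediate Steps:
n = 13/2 (n = -4 + (½)*21 = -4 + 21/2 = 13/2 ≈ 6.5000)
z = -24 (z = -24*1 = -24)
t(T, s) = -61/2 - T + 4*s (t(T, s) = -24 - ((T + s*(-4)) + 13/2) = -24 - ((T - 4*s) + 13/2) = -24 - (13/2 + T - 4*s) = -24 + (-13/2 - T + 4*s) = -61/2 - T + 4*s)
t(167, -193) - 5538 = (-61/2 - 1*167 + 4*(-193)) - 5538 = (-61/2 - 167 - 772) - 5538 = -1939/2 - 5538 = -13015/2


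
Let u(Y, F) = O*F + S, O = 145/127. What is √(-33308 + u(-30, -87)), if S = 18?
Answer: 11*I*√4450715/127 ≈ 182.73*I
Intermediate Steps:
O = 145/127 (O = 145*(1/127) = 145/127 ≈ 1.1417)
u(Y, F) = 18 + 145*F/127 (u(Y, F) = 145*F/127 + 18 = 18 + 145*F/127)
√(-33308 + u(-30, -87)) = √(-33308 + (18 + (145/127)*(-87))) = √(-33308 + (18 - 12615/127)) = √(-33308 - 10329/127) = √(-4240445/127) = 11*I*√4450715/127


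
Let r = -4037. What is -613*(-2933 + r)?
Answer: 4272610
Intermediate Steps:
-613*(-2933 + r) = -613*(-2933 - 4037) = -613*(-6970) = 4272610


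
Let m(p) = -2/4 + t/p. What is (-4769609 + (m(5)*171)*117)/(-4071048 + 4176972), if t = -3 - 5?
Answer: -3701249/81480 ≈ -45.425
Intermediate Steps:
t = -8
m(p) = -1/2 - 8/p (m(p) = -2/4 - 8/p = -2*1/4 - 8/p = -1/2 - 8/p)
(-4769609 + (m(5)*171)*117)/(-4071048 + 4176972) = (-4769609 + (((1/2)*(-16 - 1*5)/5)*171)*117)/(-4071048 + 4176972) = (-4769609 + (((1/2)*(1/5)*(-16 - 5))*171)*117)/105924 = (-4769609 + (((1/2)*(1/5)*(-21))*171)*117)*(1/105924) = (-4769609 - 21/10*171*117)*(1/105924) = (-4769609 - 3591/10*117)*(1/105924) = (-4769609 - 420147/10)*(1/105924) = -48116237/10*1/105924 = -3701249/81480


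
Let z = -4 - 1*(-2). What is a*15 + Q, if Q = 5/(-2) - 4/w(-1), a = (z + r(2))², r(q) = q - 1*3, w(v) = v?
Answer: 273/2 ≈ 136.50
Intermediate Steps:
z = -2 (z = -4 + 2 = -2)
r(q) = -3 + q (r(q) = q - 3 = -3 + q)
a = 9 (a = (-2 + (-3 + 2))² = (-2 - 1)² = (-3)² = 9)
Q = 3/2 (Q = 5/(-2) - 4/(-1) = 5*(-½) - 4*(-1) = -5/2 + 4 = 3/2 ≈ 1.5000)
a*15 + Q = 9*15 + 3/2 = 135 + 3/2 = 273/2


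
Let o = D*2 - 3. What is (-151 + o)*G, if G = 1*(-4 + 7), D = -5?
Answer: -492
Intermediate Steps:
o = -13 (o = -5*2 - 3 = -10 - 3 = -13)
G = 3 (G = 1*3 = 3)
(-151 + o)*G = (-151 - 13)*3 = -164*3 = -492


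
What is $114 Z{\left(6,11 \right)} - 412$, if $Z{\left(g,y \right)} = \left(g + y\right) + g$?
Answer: $2210$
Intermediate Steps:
$Z{\left(g,y \right)} = y + 2 g$
$114 Z{\left(6,11 \right)} - 412 = 114 \left(11 + 2 \cdot 6\right) - 412 = 114 \left(11 + 12\right) - 412 = 114 \cdot 23 - 412 = 2622 - 412 = 2210$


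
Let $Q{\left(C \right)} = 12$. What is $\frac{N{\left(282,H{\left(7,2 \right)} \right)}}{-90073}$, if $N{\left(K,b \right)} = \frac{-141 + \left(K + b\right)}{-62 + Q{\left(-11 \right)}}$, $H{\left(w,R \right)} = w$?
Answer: $\frac{74}{2251825} \approx 3.2862 \cdot 10^{-5}$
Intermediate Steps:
$N{\left(K,b \right)} = \frac{141}{50} - \frac{K}{50} - \frac{b}{50}$ ($N{\left(K,b \right)} = \frac{-141 + \left(K + b\right)}{-62 + 12} = \frac{-141 + K + b}{-50} = \left(-141 + K + b\right) \left(- \frac{1}{50}\right) = \frac{141}{50} - \frac{K}{50} - \frac{b}{50}$)
$\frac{N{\left(282,H{\left(7,2 \right)} \right)}}{-90073} = \frac{\frac{141}{50} - \frac{141}{25} - \frac{7}{50}}{-90073} = \left(\frac{141}{50} - \frac{141}{25} - \frac{7}{50}\right) \left(- \frac{1}{90073}\right) = \left(- \frac{74}{25}\right) \left(- \frac{1}{90073}\right) = \frac{74}{2251825}$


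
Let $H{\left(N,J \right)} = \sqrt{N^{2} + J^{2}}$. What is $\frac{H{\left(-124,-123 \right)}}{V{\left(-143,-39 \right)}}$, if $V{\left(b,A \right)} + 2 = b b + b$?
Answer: $\frac{\sqrt{30505}}{20304} \approx 0.0086021$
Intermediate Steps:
$V{\left(b,A \right)} = -2 + b + b^{2}$ ($V{\left(b,A \right)} = -2 + \left(b b + b\right) = -2 + \left(b^{2} + b\right) = -2 + \left(b + b^{2}\right) = -2 + b + b^{2}$)
$H{\left(N,J \right)} = \sqrt{J^{2} + N^{2}}$
$\frac{H{\left(-124,-123 \right)}}{V{\left(-143,-39 \right)}} = \frac{\sqrt{\left(-123\right)^{2} + \left(-124\right)^{2}}}{-2 - 143 + \left(-143\right)^{2}} = \frac{\sqrt{15129 + 15376}}{-2 - 143 + 20449} = \frac{\sqrt{30505}}{20304}$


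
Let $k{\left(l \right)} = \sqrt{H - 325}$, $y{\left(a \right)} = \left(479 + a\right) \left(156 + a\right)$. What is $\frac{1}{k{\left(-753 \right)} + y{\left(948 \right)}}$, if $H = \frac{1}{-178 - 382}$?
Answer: $\frac{294076160}{463289935133947} - \frac{4 i \sqrt{6370035}}{1389869805401841} \approx 6.3476 \cdot 10^{-7} - 7.2637 \cdot 10^{-12} i$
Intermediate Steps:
$y{\left(a \right)} = \left(156 + a\right) \left(479 + a\right)$
$H = - \frac{1}{560}$ ($H = \frac{1}{-560} = - \frac{1}{560} \approx -0.0017857$)
$k{\left(l \right)} = \frac{i \sqrt{6370035}}{140}$ ($k{\left(l \right)} = \sqrt{- \frac{1}{560} - 325} = \sqrt{- \frac{182001}{560}} = \frac{i \sqrt{6370035}}{140}$)
$\frac{1}{k{\left(-753 \right)} + y{\left(948 \right)}} = \frac{1}{\frac{i \sqrt{6370035}}{140} + \left(74724 + 948^{2} + 635 \cdot 948\right)} = \frac{1}{\frac{i \sqrt{6370035}}{140} + \left(74724 + 898704 + 601980\right)} = \frac{1}{\frac{i \sqrt{6370035}}{140} + 1575408} = \frac{1}{1575408 + \frac{i \sqrt{6370035}}{140}}$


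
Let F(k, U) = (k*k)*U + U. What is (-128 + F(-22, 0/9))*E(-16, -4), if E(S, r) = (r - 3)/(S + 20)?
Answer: 224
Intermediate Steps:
E(S, r) = (-3 + r)/(20 + S)
F(k, U) = U + U*k**2 (F(k, U) = k**2*U + U = U*k**2 + U = U + U*k**2)
(-128 + F(-22, 0/9))*E(-16, -4) = (-128 + (0/9)*(1 + (-22)**2))*((-3 - 4)/(20 - 16)) = (-128 + (0*(1/9))*(1 + 484))*(-7/4) = (-128 + 0*485)*((1/4)*(-7)) = (-128 + 0)*(-7/4) = -128*(-7/4) = 224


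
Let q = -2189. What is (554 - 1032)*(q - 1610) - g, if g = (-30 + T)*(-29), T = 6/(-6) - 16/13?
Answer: 23594835/13 ≈ 1.8150e+6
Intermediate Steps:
T = -29/13 (T = 6*(-⅙) - 16*1/13 = -1 - 16/13 = -29/13 ≈ -2.2308)
g = 12151/13 (g = (-30 - 29/13)*(-29) = -419/13*(-29) = 12151/13 ≈ 934.69)
(554 - 1032)*(q - 1610) - g = (554 - 1032)*(-2189 - 1610) - 1*12151/13 = -478*(-3799) - 12151/13 = 1815922 - 12151/13 = 23594835/13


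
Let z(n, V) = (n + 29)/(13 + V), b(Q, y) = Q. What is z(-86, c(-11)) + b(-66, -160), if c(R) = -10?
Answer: -85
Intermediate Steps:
z(n, V) = (29 + n)/(13 + V)
z(-86, c(-11)) + b(-66, -160) = (29 - 86)/(13 - 10) - 66 = -57/3 - 66 = (⅓)*(-57) - 66 = -19 - 66 = -85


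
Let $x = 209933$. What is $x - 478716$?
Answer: $-268783$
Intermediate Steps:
$x - 478716 = 209933 - 478716 = -268783$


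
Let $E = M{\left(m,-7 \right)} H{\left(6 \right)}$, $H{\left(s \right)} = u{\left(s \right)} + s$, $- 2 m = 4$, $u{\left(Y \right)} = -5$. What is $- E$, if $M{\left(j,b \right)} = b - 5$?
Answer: $12$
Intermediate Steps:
$m = -2$ ($m = \left(- \frac{1}{2}\right) 4 = -2$)
$H{\left(s \right)} = -5 + s$
$M{\left(j,b \right)} = -5 + b$
$E = -12$ ($E = \left(-5 - 7\right) \left(-5 + 6\right) = \left(-12\right) 1 = -12$)
$- E = \left(-1\right) \left(-12\right) = 12$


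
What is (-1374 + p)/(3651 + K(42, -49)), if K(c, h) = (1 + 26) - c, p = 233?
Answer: -1141/3636 ≈ -0.31381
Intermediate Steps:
K(c, h) = 27 - c
(-1374 + p)/(3651 + K(42, -49)) = (-1374 + 233)/(3651 + (27 - 1*42)) = -1141/(3651 + (27 - 42)) = -1141/(3651 - 15) = -1141/3636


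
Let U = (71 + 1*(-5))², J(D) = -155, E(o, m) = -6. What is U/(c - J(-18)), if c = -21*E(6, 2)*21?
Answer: 4356/2801 ≈ 1.5552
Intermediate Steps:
c = 2646 (c = -21*(-6)*21 = 126*21 = 2646)
U = 4356 (U = (71 - 5)² = 66² = 4356)
U/(c - J(-18)) = 4356/(2646 - 1*(-155)) = 4356/(2646 + 155) = 4356/2801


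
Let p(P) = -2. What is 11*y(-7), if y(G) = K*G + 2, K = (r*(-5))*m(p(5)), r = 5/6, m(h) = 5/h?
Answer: -9361/12 ≈ -780.08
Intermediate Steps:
r = ⅚ (r = 5*(⅙) = ⅚ ≈ 0.83333)
K = 125/12 (K = ((⅚)*(-5))*(5/(-2)) = -125*(-1)/(6*2) = -25/6*(-5/2) = 125/12 ≈ 10.417)
y(G) = 2 + 125*G/12 (y(G) = 125*G/12 + 2 = 2 + 125*G/12)
11*y(-7) = 11*(2 + (125/12)*(-7)) = 11*(2 - 875/12) = 11*(-851/12) = -9361/12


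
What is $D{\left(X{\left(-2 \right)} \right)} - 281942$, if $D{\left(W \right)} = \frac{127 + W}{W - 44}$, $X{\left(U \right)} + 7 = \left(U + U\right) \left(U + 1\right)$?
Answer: $- \frac{13251398}{47} \approx -2.8194 \cdot 10^{5}$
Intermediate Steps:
$X{\left(U \right)} = -7 + 2 U \left(1 + U\right)$ ($X{\left(U \right)} = -7 + \left(U + U\right) \left(U + 1\right) = -7 + 2 U \left(1 + U\right)$)
$D{\left(W \right)} = \frac{127 + W}{-44 + W}$
$D{\left(X{\left(-2 \right)} \right)} - 281942 = \frac{127 + \left(-7 + 2 \left(-2\right) + 2 \left(-2\right)^{2}\right)}{-44 + \left(-7 + 2 \left(-2\right) + 2 \left(-2\right)^{2}\right)} - 281942 = \frac{127 - 3}{-44 - 3} - 281942 = \frac{1}{-47} \cdot 124 - 281942 = \left(- \frac{1}{47}\right) 124 - 281942 = - \frac{124}{47} - 281942 = - \frac{13251398}{47}$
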